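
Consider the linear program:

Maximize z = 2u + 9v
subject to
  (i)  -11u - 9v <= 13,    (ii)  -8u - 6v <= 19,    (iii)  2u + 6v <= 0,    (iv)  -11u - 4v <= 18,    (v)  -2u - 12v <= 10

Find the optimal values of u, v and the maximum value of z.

u = -13/8, v = 13/24, maximum z = 13/8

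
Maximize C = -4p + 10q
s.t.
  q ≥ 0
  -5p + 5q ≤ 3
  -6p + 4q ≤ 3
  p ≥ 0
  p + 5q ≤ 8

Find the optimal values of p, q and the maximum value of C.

Vertices and C = -4p + 10q:
  (0, 0) → C = 0
  (8, 0) → C = -32
  (0, 3/5) → C = 6
  (5/6, 43/30) → C = 11

The binding constraints are -5p + 5q = 3 and p + 5q = 8.
Solving simultaneously gives p = 5/6, q = 43/30.

p = 5/6, q = 43/30, maximum C = 11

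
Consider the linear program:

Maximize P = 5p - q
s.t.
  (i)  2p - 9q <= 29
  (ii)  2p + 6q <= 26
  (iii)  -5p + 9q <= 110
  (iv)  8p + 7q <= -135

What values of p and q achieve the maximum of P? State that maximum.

p = -506/43, q = -251/43, maximum P = -53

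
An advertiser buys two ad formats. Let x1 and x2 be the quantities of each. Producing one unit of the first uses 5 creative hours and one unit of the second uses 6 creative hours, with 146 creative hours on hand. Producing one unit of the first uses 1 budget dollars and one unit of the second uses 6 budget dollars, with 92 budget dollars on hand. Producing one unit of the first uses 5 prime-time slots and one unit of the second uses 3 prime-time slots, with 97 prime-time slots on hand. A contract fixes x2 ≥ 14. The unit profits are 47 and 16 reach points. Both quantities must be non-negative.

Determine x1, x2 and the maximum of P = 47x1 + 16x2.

Feasible corners and P = 47x1 + 16x2:
  (0, 46/3) → P = 736/3
  (0, 14) → P = 224
  (8, 14) → P = 600

x1 = 8, x2 = 14, maximum P = 600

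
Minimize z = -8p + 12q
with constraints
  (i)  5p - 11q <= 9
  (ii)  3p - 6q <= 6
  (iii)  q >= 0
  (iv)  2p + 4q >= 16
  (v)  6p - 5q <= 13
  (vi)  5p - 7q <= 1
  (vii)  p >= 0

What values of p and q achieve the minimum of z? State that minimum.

p = 58/17, q = 39/17, minimum z = 4/17

Extreme points and z = -8p + 12q:
  (58/17, 39/17) → z = 4/17
  (0, 4) → z = 48
  (86/17, 59/17) → z = 20/17
The feasible region is unbounded (it extends along (0, 1), (5, 6)), but z strictly increases along every unbounded feasible direction, so there is no improving ray and the minimum is attained at a vertex.

The binding constraints are 2p + 4q = 16 and 5p - 7q = 1.
Solving simultaneously gives p = 58/17, q = 39/17.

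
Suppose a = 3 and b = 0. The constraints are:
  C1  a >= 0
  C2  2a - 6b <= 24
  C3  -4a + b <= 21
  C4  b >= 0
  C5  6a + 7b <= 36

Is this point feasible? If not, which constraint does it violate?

feasible

C1: 3 ≥ 0 ✓
C2: 6 ≤ 24 ✓
C3: -12 ≤ 21 ✓
C4: 0 ≥ 0 ✓
C5: 18 ≤ 36 ✓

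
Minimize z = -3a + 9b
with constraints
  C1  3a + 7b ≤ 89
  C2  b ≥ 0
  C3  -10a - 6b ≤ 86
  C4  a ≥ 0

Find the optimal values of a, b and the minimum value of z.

a = 89/3, b = 0, minimum z = -89

Vertices and z = -3a + 9b:
  (89/3, 0) → z = -89
  (0, 89/7) → z = 801/7
  (0, 0) → z = 0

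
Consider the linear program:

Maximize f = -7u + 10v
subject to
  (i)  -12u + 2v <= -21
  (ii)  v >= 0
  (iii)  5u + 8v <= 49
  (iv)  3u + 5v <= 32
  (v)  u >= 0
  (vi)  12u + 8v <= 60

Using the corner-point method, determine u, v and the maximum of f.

Extreme points and f = -7u + 10v:
  (7/4, 0) → f = -49/4
  (12/5, 39/10) → f = 111/5
  (5, 0) → f = -35

u = 12/5, v = 39/10, maximum f = 111/5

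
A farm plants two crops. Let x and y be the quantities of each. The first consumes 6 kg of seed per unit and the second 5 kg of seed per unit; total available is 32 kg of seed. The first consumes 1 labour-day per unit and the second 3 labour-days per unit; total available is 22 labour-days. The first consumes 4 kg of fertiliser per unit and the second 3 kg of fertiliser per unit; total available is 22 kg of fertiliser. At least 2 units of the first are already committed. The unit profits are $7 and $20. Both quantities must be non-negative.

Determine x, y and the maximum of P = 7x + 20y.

x = 2, y = 4, maximum P = 94

Extreme points and P = 7x + 20y:
  (16/3, 0) → P = 112/3
  (2, 0) → P = 14
  (2, 4) → P = 94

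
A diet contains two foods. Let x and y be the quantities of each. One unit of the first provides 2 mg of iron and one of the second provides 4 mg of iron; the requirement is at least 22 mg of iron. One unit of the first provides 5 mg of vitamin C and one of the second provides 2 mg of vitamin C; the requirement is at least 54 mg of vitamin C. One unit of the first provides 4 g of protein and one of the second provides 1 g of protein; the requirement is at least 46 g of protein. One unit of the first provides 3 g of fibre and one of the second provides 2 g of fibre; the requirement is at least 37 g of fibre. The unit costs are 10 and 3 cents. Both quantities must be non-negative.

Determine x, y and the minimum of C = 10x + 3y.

The feasible region is unbounded (it extends along (0, 1), (1, 0)), but C strictly increases along every unbounded feasible direction, so there is no improving ray and the minimum is attained at a vertex.

x = 11, y = 2, minimum C = 116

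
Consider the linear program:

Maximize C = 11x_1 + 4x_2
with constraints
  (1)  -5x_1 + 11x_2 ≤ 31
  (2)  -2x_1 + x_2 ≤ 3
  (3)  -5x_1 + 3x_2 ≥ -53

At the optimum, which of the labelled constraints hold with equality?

(1) and (3)

Extreme points and C = 11x_1 + 4x_2:
  (-2/17, 47/17) → C = 166/17
  (169/10, 21/2) → C = 2279/10
  (-62, -121) → C = -1166

The maximum is at (169/10, 21/2). Substituting into each constraint, equality holds for (1) and (3); the remaining constraints have slack.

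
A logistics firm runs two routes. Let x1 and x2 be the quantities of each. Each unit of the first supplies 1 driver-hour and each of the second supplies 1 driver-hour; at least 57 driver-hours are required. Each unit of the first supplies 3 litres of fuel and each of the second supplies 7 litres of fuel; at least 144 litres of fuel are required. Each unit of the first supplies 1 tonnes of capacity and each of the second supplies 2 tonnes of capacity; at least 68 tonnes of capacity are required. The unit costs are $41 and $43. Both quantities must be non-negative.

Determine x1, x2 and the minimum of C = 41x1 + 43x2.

The feasible region is unbounded (it extends along (0, 1), (1, 0)), but C strictly increases along every unbounded feasible direction, so there is no improving ray and the minimum is attained at a vertex.

The binding constraints are x1 + x2 = 57 and x1 + 2x2 = 68.
Solving simultaneously gives x1 = 46, x2 = 11.

x1 = 46, x2 = 11, minimum C = 2359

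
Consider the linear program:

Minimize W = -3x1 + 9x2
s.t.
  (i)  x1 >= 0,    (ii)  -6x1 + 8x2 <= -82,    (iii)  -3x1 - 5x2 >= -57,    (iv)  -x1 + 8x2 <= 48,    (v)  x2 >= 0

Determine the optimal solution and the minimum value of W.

x1 = 19, x2 = 0, minimum W = -57

Vertices and W = -3x1 + 9x2:
  (433/27, 16/9) → W = -289/9
  (41/3, 0) → W = -41
  (19, 0) → W = -57

The binding constraints are -3x1 - 5x2 = -57 and x2 = 0.
Solving simultaneously gives x1 = 19, x2 = 0.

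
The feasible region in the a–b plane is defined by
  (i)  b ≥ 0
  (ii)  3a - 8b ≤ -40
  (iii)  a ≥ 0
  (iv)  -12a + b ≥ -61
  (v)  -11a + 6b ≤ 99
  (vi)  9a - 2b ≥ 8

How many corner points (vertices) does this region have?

Intersecting each pair of boundary lines and keeping only the points that satisfy every inequality leaves:
  (176/31, 221/31)
  (24/11, 64/11)
  (38/5, 151/5)

3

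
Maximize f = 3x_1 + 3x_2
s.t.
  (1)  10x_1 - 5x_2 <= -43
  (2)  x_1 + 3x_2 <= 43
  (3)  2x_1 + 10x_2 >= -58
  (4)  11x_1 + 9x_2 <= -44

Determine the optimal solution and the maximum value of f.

Extreme points and f = 3x_1 + 3x_2:
  (-72/11, -247/55) → f = -1821/55
  (-607/145, 33/145) → f = -1722/145
  (-173/8, 517/24) → f = -1/4
The feasible region is unbounded (it extends along (-3, 1), (-5, 1)), but f strictly decreases along every unbounded feasible direction, so there is no improving ray and the maximum is attained at a vertex.

x_1 = -173/8, x_2 = 517/24, maximum f = -1/4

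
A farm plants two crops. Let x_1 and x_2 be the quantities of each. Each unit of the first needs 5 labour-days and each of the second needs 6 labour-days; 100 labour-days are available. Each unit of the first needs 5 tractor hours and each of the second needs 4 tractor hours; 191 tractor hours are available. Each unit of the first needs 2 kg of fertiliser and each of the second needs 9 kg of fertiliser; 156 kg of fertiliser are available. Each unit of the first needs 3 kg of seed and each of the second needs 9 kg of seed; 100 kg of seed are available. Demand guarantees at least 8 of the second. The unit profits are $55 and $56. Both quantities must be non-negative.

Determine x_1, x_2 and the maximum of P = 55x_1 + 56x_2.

Corner points and P = 55x_1 + 56x_2:
  (0, 100/9) → P = 5600/9
  (0, 8) → P = 448
  (28/3, 8) → P = 2884/3

x_1 = 28/3, x_2 = 8, maximum P = 2884/3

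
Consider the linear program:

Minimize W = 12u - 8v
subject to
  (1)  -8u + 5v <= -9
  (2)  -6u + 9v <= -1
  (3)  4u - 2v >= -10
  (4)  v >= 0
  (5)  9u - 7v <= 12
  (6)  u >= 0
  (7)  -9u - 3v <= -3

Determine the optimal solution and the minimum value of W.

Extreme points and W = 12u - 8v:
  (38/21, 23/21) → W = 272/21
  (9/8, 0) → W = 27/2
  (101/39, 21/13) → W = 236/13
  (4/3, 0) → W = 16

u = 38/21, v = 23/21, minimum W = 272/21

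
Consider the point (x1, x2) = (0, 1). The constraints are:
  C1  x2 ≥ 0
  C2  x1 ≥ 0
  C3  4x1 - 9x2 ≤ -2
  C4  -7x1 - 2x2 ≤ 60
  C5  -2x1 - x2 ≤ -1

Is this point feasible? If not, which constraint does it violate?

feasible

C1: 1 ≥ 0 ✓
C2: 0 ≥ 0 ✓
C3: -9 ≤ -2 ✓
C4: -2 ≤ 60 ✓
C5: -1 ≤ -1 ✓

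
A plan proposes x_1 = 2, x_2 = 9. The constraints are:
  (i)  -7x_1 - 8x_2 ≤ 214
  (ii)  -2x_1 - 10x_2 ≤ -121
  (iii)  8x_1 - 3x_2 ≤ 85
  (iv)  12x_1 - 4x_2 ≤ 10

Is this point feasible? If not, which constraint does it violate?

not feasible — violates (ii)

Constraint (ii): -2x_1 - 10x_2 = -94, which is not ≤ -121. All other constraints are satisfied.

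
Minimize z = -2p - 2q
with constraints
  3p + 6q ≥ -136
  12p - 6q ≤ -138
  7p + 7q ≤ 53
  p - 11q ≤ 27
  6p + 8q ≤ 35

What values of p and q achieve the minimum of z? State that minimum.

Extreme points and z = -2p - 2q:
  (-1334/39, -217/39) → z = 1034/13
  (-40/3, -11/3) → z = 34
  (-149/22, 104/11) → z = -59/11
The feasible region is unbounded (it extends along (-4, 3), (-2, 1)), but z strictly increases along every unbounded feasible direction, so there is no improving ray and the minimum is attained at a vertex.

At the optimal vertex, 12p - 6q = -138 and 6p + 8q = 35.
Solving simultaneously gives p = -149/22, q = 104/11.

p = -149/22, q = 104/11, minimum z = -59/11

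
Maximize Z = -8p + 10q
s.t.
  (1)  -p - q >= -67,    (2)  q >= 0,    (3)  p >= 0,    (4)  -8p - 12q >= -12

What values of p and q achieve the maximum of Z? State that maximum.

p = 0, q = 1, maximum Z = 10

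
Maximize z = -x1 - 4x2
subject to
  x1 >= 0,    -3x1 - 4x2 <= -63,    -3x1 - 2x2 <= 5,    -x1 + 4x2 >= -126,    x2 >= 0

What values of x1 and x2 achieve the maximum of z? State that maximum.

Feasible corners and z = -x1 - 4x2:
  (0, 63/4) → z = -63
  (21, 0) → z = -21
  (126, 0) → z = -126
The feasible region is unbounded (it extends along (0, 1), (4, 1)), but z strictly decreases along every unbounded feasible direction, so there is no improving ray and the maximum is attained at a vertex.

x1 = 21, x2 = 0, maximum z = -21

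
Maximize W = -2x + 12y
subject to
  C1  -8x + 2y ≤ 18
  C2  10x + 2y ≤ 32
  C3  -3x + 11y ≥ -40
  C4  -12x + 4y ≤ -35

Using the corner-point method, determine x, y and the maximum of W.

x = 99/32, y = 17/32, maximum W = 3/16

Feasible corners and W = -2x + 12y:
  (108/29, -76/29) → W = -1128/29
  (99/32, 17/32) → W = 3/16
  (15/8, -25/8) → W = -165/4

The optimum lies where 10x + 2y = 32 and -12x + 4y = -35.
Solving simultaneously gives x = 99/32, y = 17/32.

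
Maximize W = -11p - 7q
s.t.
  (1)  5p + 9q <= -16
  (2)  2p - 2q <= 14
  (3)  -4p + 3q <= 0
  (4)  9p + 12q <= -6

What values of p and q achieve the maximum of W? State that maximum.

p = -21, q = -28, maximum W = 427

Vertices and W = -11p - 7q:
  (47/14, -51/14) → W = -80/7
  (-16/17, -64/51) → W = 976/51
  (-21, -28) → W = 427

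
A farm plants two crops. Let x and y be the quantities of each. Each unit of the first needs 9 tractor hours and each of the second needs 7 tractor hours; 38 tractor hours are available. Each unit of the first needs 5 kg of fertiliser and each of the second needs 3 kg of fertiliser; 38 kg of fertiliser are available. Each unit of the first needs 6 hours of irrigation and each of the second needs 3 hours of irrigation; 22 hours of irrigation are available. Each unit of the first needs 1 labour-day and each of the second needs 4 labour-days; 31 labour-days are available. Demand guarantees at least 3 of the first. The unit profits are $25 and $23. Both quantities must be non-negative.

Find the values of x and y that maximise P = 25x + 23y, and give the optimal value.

At the optimal vertex, 6x + 3y = 22 and x = 3.
Solving simultaneously gives x = 3, y = 4/3.

x = 3, y = 4/3, maximum P = 317/3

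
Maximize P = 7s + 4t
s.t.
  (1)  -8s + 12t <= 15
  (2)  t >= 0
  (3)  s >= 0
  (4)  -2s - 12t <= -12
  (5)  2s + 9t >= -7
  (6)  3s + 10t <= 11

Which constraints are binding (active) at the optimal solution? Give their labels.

(4) and (6)

Extreme points and P = 7s + 4t:
  (0, 1) → P = 4
  (0, 11/10) → P = 22/5
  (3/4, 7/8) → P = 35/4

The maximum is at (3/4, 7/8). Substituting into each constraint, equality holds for (4) and (6); the remaining constraints have slack.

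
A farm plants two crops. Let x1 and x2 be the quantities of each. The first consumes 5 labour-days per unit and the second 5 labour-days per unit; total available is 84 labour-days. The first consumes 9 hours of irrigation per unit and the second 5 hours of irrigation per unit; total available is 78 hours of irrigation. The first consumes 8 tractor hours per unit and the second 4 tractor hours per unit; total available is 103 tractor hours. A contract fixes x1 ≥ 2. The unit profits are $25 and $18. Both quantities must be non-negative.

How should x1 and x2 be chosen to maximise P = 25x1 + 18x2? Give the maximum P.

x1 = 2, x2 = 12, maximum P = 266

Feasible corners and P = 25x1 + 18x2:
  (26/3, 0) → P = 650/3
  (2, 0) → P = 50
  (2, 12) → P = 266

The optimum lies where 9x1 + 5x2 = 78 and x1 = 2.
Solving simultaneously gives x1 = 2, x2 = 12.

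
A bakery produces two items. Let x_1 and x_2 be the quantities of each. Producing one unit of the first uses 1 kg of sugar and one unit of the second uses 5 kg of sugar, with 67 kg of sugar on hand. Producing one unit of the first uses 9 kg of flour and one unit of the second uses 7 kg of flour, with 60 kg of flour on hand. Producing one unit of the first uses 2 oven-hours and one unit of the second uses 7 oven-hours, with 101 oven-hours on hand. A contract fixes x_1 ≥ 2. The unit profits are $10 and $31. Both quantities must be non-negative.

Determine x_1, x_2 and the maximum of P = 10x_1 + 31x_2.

x_1 = 2, x_2 = 6, maximum P = 206

Corner points and P = 10x_1 + 31x_2:
  (20/3, 0) → P = 200/3
  (2, 0) → P = 20
  (2, 6) → P = 206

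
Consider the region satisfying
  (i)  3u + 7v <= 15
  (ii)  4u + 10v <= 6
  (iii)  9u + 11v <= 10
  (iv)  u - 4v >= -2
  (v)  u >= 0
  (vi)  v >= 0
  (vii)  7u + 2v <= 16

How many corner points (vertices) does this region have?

Pairwise boundary intersections that survive every other constraint:
  (17/23, 7/23)
  (2/13, 7/13)
  (10/9, 0)
  (0, 1/2)
  (0, 0)

5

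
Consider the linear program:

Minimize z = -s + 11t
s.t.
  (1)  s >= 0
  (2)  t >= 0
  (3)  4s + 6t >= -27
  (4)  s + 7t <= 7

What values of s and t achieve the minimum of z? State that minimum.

s = 7, t = 0, minimum z = -7

Extreme points and z = -s + 11t:
  (0, 0) → z = 0
  (0, 1) → z = 11
  (7, 0) → z = -7

The binding constraints are t = 0 and s + 7t = 7.
Solving simultaneously gives s = 7, t = 0.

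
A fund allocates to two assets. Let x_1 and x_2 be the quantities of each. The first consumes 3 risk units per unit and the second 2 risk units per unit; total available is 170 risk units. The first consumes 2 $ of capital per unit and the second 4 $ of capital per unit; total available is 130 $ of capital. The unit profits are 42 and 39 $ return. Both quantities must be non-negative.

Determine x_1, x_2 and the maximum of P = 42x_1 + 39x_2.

x_1 = 105/2, x_2 = 25/4, maximum P = 9795/4

Vertices and P = 42x_1 + 39x_2:
  (0, 0) → P = 0
  (0, 65/2) → P = 2535/2
  (170/3, 0) → P = 2380
  (105/2, 25/4) → P = 9795/4

The binding constraints are 3x_1 + 2x_2 = 170 and 2x_1 + 4x_2 = 130.
Solving simultaneously gives x_1 = 105/2, x_2 = 25/4.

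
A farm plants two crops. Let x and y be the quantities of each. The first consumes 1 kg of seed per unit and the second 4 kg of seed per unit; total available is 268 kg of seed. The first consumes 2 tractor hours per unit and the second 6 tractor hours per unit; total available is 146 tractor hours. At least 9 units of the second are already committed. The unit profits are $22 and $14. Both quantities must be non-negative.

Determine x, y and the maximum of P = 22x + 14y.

The optimum lies where 2x + 6y = 146 and y = 9.
Solving simultaneously gives x = 46, y = 9.

x = 46, y = 9, maximum P = 1138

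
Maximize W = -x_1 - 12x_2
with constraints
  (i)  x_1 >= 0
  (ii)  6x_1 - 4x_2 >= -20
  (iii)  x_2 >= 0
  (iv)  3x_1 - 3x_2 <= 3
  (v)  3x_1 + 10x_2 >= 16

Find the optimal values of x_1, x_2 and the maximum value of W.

Feasible corners and W = -x_1 - 12x_2:
  (0, 5) → W = -60
  (0, 8/5) → W = -96/5
  (2, 1) → W = -14
The feasible region is unbounded (it extends along (2, 3), (1, 1)), but W strictly decreases along every unbounded feasible direction, so there is no improving ray and the maximum is attained at a vertex.

x_1 = 2, x_2 = 1, maximum W = -14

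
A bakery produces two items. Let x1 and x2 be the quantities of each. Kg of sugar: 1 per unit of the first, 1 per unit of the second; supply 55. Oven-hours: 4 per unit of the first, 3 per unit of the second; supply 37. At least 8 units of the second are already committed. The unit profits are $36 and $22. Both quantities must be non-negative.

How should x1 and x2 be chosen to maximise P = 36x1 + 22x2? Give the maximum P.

At the optimal vertex, 4x1 + 3x2 = 37 and x2 = 8.
Solving simultaneously gives x1 = 13/4, x2 = 8.

x1 = 13/4, x2 = 8, maximum P = 293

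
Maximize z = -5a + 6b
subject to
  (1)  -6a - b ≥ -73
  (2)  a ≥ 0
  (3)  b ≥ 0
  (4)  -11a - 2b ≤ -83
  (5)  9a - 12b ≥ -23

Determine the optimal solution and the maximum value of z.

Vertices and z = -5a + 6b:
  (73/6, 0) → z = -365/6
  (853/81, 265/27) → z = 505/81
  (83/11, 0) → z = -415/11
  (19/3, 20/3) → z = 25/3

At the optimal vertex, -11a - 2b = -83 and 9a - 12b = -23.
Solving simultaneously gives a = 19/3, b = 20/3.

a = 19/3, b = 20/3, maximum z = 25/3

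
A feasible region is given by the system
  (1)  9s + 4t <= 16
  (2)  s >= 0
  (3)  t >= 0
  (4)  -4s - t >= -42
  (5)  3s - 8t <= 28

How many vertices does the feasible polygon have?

The feasible vertices (each the meet of two boundaries and inside every other half-plane) are:
  (0, 4)
  (16/9, 0)
  (0, 0)

3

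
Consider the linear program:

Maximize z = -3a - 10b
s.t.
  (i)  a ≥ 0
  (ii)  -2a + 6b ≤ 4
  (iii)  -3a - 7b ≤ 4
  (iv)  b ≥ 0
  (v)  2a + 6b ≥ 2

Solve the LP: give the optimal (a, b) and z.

a = 1, b = 0, maximum z = -3

Extreme points and z = -3a - 10b:
  (0, 2/3) → z = -20/3
  (0, 1/3) → z = -10/3
  (1, 0) → z = -3
The feasible region is unbounded (it extends along (3, 1), (1, 0)), but z strictly decreases along every unbounded feasible direction, so there is no improving ray and the maximum is attained at a vertex.

The binding constraints are b = 0 and 2a + 6b = 2.
Solving simultaneously gives a = 1, b = 0.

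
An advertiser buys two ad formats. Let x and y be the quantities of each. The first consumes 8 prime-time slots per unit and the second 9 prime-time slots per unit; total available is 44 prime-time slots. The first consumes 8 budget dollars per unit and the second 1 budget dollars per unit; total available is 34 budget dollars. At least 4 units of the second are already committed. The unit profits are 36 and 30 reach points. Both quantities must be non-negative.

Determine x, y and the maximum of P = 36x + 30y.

x = 1, y = 4, maximum P = 156

Feasible corners and P = 36x + 30y:
  (0, 44/9) → P = 440/3
  (0, 4) → P = 120
  (1, 4) → P = 156

The optimum lies where 8x + 9y = 44 and y = 4.
Solving simultaneously gives x = 1, y = 4.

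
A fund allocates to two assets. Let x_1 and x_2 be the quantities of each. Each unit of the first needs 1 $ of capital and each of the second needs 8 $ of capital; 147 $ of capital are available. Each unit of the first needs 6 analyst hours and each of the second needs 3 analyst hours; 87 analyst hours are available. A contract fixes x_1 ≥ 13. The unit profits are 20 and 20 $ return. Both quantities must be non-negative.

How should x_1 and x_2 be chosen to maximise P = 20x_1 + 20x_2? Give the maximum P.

x_1 = 13, x_2 = 3, maximum P = 320

At the optimal vertex, 6x_1 + 3x_2 = 87 and x_1 = 13.
Solving simultaneously gives x_1 = 13, x_2 = 3.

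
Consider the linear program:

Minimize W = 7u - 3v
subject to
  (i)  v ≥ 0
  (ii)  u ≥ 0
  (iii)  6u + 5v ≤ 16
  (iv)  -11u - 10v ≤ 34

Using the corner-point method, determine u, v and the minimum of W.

Vertices and W = 7u - 3v:
  (0, 0) → W = 0
  (8/3, 0) → W = 56/3
  (0, 16/5) → W = -48/5

The optimum lies where u = 0 and 6u + 5v = 16.
Solving simultaneously gives u = 0, v = 16/5.

u = 0, v = 16/5, minimum W = -48/5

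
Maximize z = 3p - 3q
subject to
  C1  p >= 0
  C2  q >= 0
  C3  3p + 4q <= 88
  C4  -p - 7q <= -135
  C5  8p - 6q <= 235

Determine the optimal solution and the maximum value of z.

p = 76/17, q = 317/17, maximum z = -723/17

Vertices and z = 3p - 3q:
  (0, 22) → z = -66
  (0, 135/7) → z = -405/7
  (76/17, 317/17) → z = -723/17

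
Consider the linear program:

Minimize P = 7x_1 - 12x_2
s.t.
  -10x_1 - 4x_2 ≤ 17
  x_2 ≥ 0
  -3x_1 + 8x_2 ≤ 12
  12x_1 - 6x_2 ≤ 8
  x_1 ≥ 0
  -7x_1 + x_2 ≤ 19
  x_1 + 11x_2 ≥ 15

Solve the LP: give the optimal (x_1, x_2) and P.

x_1 = 0, x_2 = 3/2, minimum P = -18

Corner points and P = 7x_1 - 12x_2:
  (68/39, 28/13) → P = -532/39
  (0, 3/2) → P = -18
  (89/69, 86/69) → P = -409/69
  (0, 15/11) → P = -180/11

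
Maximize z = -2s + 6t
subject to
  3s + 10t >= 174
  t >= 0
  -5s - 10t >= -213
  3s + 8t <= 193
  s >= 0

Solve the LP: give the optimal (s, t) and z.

Corner points and z = -2s + 6t:
  (39/2, 231/20) → z = 303/10
  (0, 87/5) → z = 522/5
  (0, 213/10) → z = 639/5

The optimum lies where -5s - 10t = -213 and s = 0.
Solving simultaneously gives s = 0, t = 213/10.

s = 0, t = 213/10, maximum z = 639/5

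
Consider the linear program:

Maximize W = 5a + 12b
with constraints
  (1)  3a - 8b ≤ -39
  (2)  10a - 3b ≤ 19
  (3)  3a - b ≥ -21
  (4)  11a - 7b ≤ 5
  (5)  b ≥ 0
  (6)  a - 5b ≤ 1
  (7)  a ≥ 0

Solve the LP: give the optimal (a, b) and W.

a = 82, b = 267, maximum W = 3614

Vertices and W = 5a + 12b:
  (269/71, 447/71) → W = 6709/71
  (0, 39/8) → W = 117/2
  (82, 267) → W = 3614
  (0, 21) → W = 252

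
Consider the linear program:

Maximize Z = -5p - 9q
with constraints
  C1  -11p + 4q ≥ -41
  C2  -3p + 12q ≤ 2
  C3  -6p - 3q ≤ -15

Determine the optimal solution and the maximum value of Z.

p = 61/19, q = -27/19, maximum Z = -62/19

The optimum lies where -11p + 4q = -41 and -6p - 3q = -15.
Solving simultaneously gives p = 61/19, q = -27/19.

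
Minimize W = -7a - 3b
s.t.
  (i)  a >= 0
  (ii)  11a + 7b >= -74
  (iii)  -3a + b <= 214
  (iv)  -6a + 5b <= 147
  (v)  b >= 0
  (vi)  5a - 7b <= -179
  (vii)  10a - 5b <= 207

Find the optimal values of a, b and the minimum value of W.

a = 177/2, b = 678/5, minimum W = -10263/10

Feasible corners and W = -7a - 3b:
  (0, 147/5) → W = -441/5
  (0, 179/7) → W = -537/7
  (177/2, 678/5) → W = -10263/10
  (2344/45, 565/9) → W = -24883/45

The optimum lies where -6a + 5b = 147 and 10a - 5b = 207.
Solving simultaneously gives a = 177/2, b = 678/5.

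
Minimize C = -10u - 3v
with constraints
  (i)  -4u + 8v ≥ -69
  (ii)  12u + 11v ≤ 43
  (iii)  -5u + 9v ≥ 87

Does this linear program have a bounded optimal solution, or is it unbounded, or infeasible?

bounded optimum

Corner points and C = -10u - 3v:
  (-1317/4, -693/4) → C = 15249/4
  (-570/163, 1259/163) → C = 1923/163
The feasible region has finitely many vertices and no improving ray; the minimum is 1923/163 at (-570/163, 1259/163).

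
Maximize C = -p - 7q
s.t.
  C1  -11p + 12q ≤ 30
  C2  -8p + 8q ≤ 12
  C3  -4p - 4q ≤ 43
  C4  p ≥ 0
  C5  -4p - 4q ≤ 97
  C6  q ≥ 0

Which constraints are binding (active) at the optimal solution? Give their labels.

Vertices and C = -p - 7q:
  (12, 27/2) → C = -213/2
  (0, 3/2) → C = -21/2
  (0, 0) → C = 0
The feasible region is unbounded (it extends along (1, 0), (12, 11)), but C strictly decreases along every unbounded feasible direction, so there is no improving ray and the maximum is attained at a vertex.

The maximum is at (0, 0). Substituting into each constraint, equality holds for C4 and C6; the remaining constraints have slack.

C4 and C6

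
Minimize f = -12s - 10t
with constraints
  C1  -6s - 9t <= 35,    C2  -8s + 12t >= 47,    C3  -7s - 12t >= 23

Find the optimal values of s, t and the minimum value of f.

s = -14/3, t = 29/36, minimum f = 863/18

Extreme points and f = -12s - 10t:
  (-281/48, 1/72) → f = 631/9
  (-71/3, 107/9) → f = 1486/9
  (-14/3, 29/36) → f = 863/18

The optimum lies where -8s + 12t = 47 and -7s - 12t = 23.
Solving simultaneously gives s = -14/3, t = 29/36.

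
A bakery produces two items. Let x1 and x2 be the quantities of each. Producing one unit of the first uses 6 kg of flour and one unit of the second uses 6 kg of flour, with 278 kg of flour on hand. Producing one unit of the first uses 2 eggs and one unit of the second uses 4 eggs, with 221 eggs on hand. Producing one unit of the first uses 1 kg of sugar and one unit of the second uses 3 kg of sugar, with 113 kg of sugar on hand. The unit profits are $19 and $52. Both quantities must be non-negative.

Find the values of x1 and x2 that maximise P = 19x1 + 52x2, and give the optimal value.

x1 = 13, x2 = 100/3, maximum P = 5941/3

Feasible corners and P = 19x1 + 52x2:
  (0, 0) → P = 0
  (0, 113/3) → P = 5876/3
  (139/3, 0) → P = 2641/3
  (13, 100/3) → P = 5941/3

The optimum lies where 6x1 + 6x2 = 278 and x1 + 3x2 = 113.
Solving simultaneously gives x1 = 13, x2 = 100/3.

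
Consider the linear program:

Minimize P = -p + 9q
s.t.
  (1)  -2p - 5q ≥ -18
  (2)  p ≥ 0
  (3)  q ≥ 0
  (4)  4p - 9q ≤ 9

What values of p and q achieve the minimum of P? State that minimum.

p = 9/4, q = 0, minimum P = -9/4

Corner points and P = -p + 9q:
  (0, 18/5) → P = 162/5
  (207/38, 27/19) → P = 279/38
  (0, 0) → P = 0
  (9/4, 0) → P = -9/4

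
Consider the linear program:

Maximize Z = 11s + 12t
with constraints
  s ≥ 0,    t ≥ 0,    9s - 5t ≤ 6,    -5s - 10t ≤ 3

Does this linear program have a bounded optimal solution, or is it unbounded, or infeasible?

From the feasible point (0, 0), moving in the direction (0, 1) keeps every constraint satisfied while Z increases without bound.

unbounded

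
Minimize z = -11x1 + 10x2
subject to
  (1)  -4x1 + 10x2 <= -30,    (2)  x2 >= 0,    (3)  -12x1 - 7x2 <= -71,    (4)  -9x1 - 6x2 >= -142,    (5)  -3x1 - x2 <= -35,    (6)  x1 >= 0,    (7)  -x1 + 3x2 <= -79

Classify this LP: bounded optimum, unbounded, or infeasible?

The boundaries -4x1 + 10x2 = -30 and -9x1 - 6x2 = -142 meet at (800/57, 149/57), but that point violates -x1 + 3x2 ≤ -79. Every candidate vertex is excluded by some other constraint, so the feasible region is empty.

infeasible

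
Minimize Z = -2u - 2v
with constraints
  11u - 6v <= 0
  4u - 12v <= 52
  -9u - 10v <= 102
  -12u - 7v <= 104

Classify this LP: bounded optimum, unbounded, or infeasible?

From the feasible point (-26/9, -143/27), moving in the direction (6, 11) keeps every constraint satisfied while Z decreases without bound.

unbounded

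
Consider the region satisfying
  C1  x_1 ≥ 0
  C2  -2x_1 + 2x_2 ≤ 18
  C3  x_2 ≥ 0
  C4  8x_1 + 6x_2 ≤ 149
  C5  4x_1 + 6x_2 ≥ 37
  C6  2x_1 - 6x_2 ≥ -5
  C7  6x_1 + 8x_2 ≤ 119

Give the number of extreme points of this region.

Pairwise boundary intersections that survive every other constraint:
  (149/8, 0)
  (37/4, 0)
  (239/14, 29/14)
  (16/3, 47/18)
  (337/26, 67/13)

5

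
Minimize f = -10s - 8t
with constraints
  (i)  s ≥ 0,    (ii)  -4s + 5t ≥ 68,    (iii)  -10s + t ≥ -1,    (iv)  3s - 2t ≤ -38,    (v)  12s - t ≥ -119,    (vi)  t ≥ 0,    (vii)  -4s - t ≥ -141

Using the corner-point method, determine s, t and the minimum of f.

The binding constraints are 12s - t = -119 and -4s - t = -141.
Solving simultaneously gives s = 11/8, t = 271/2.

s = 11/8, t = 271/2, minimum f = -4391/4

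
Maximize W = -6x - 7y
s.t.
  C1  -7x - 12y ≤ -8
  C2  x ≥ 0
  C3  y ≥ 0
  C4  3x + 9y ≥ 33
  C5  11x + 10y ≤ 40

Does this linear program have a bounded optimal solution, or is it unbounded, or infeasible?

Corner points and W = -6x - 7y:
  (0, 11/3) → W = -77/3
  (0, 4) → W = -28
  (10/23, 81/23) → W = -627/23
The feasible region has finitely many vertices and no improving ray; the maximum is -77/3 at (0, 11/3).

bounded optimum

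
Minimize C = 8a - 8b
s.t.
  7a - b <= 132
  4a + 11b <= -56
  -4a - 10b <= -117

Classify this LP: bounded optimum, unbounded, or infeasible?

infeasible

The boundaries 7a - b = 132 and 4a + 11b = -56 meet at (1396/81, -920/81), but that point violates -4a - 10b ≤ -117. Every candidate vertex is excluded by some other constraint, so the feasible region is empty.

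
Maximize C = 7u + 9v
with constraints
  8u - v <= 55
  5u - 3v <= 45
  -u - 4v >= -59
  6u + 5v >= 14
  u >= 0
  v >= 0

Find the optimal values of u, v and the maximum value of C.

u = 93/11, v = 139/11, maximum C = 1902/11

Corner points and C = 7u + 9v:
  (93/11, 139/11) → C = 1902/11
  (55/8, 0) → C = 385/8
  (0, 59/4) → C = 531/4
  (0, 14/5) → C = 126/5
  (7/3, 0) → C = 49/3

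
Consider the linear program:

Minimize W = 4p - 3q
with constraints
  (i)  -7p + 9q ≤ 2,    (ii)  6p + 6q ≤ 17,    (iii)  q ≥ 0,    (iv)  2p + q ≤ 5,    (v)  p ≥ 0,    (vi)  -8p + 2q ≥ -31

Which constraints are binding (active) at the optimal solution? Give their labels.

(i) and (v)

Corner points and W = 4p - 3q:
  (47/32, 131/96) → W = 57/32
  (0, 2/9) → W = -2/3
  (13/6, 2/3) → W = 20/3
  (5/2, 0) → W = 10
  (0, 0) → W = 0

The minimum is at (0, 2/9). Substituting into each constraint, equality holds for (i) and (v); the remaining constraints have slack.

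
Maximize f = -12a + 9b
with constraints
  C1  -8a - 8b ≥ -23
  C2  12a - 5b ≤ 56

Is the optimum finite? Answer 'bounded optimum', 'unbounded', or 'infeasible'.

From the feasible point (563/136, -43/34), moving in the direction (-8, 8) keeps every constraint satisfied while f increases without bound.

unbounded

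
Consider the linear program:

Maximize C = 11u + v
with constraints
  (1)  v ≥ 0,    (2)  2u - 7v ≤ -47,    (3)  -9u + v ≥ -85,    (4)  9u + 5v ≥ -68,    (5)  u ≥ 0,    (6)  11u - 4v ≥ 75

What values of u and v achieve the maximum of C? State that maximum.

Corner points and C = 11u + v:
  (642/61, 593/61) → C = 7655/61
  (31/3, 29/3) → C = 370/3
  (53/5, 52/5) → C = 127

u = 53/5, v = 52/5, maximum C = 127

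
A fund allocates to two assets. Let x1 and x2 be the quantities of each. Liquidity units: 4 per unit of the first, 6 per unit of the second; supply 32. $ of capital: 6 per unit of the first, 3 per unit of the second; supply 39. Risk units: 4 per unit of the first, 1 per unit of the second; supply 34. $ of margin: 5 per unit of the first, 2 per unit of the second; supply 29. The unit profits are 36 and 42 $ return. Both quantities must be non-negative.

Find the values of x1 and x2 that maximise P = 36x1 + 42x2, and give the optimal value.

x1 = 5, x2 = 2, maximum P = 264

Extreme points and P = 36x1 + 42x2:
  (0, 0) → P = 0
  (0, 16/3) → P = 224
  (29/5, 0) → P = 1044/5
  (5, 2) → P = 264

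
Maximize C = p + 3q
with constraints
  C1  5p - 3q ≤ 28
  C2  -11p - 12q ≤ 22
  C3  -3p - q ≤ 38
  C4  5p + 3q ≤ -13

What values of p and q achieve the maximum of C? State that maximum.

p = -101/4, q = 151/4, maximum C = 88

Extreme points and C = p + 3q:
  (-434/25, 352/25) → C = 622/25
  (-10/3, 11/9) → C = 1/3
  (-101/4, 151/4) → C = 88

The optimum lies where -3p - q = 38 and 5p + 3q = -13.
Solving simultaneously gives p = -101/4, q = 151/4.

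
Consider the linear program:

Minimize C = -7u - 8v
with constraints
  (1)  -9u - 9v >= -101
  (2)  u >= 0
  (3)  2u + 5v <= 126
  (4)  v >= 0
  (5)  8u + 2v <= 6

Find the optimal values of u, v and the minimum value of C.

u = 0, v = 3, minimum C = -24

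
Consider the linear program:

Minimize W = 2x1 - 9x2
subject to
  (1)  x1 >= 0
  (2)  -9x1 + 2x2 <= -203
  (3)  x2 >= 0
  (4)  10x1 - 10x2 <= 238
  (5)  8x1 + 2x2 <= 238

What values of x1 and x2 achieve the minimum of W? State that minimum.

x1 = 441/17, x2 = 259/17, minimum W = -1449/17

The optimum lies where -9x1 + 2x2 = -203 and 8x1 + 2x2 = 238.
Solving simultaneously gives x1 = 441/17, x2 = 259/17.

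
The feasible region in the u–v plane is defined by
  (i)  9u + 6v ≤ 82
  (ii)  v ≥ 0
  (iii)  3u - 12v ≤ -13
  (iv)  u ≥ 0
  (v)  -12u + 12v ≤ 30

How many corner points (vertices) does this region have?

The feasible vertices (each the meet of two boundaries and inside every other half-plane) are:
  (151/21, 121/42)
  (67/15, 209/30)
  (0, 13/12)
  (0, 5/2)

4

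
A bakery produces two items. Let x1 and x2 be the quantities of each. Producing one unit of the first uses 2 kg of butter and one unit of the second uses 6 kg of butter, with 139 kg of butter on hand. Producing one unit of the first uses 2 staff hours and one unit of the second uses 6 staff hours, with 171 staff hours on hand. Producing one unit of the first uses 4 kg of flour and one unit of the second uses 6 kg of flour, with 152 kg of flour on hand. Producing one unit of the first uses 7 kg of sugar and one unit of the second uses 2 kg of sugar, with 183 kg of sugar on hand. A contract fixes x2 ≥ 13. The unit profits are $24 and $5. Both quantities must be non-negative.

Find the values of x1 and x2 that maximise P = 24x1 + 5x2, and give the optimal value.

Corner points and P = 24x1 + 5x2:
  (0, 139/6) → P = 695/6
  (0, 13) → P = 65
  (13/2, 21) → P = 261
  (37/2, 13) → P = 509

The binding constraints are 4x1 + 6x2 = 152 and x2 = 13.
Solving simultaneously gives x1 = 37/2, x2 = 13.

x1 = 37/2, x2 = 13, maximum P = 509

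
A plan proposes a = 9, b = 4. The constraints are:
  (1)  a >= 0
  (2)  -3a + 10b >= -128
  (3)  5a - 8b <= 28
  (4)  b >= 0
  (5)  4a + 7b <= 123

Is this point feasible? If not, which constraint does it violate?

feasible

(1): 9 ≥ 0 ✓
(2): 13 ≥ -128 ✓
(3): 13 ≤ 28 ✓
(4): 4 ≥ 0 ✓
(5): 64 ≤ 123 ✓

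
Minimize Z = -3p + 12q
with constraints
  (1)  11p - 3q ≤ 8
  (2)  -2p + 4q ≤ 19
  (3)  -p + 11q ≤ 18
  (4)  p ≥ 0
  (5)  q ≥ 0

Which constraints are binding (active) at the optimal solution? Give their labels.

Vertices and Z = -3p + 12q:
  (71/59, 103/59) → Z = 1023/59
  (8/11, 0) → Z = -24/11
  (0, 18/11) → Z = 216/11
  (0, 0) → Z = 0

The minimum is at (8/11, 0). Substituting into each constraint, equality holds for (1) and (5); the remaining constraints have slack.

(1) and (5)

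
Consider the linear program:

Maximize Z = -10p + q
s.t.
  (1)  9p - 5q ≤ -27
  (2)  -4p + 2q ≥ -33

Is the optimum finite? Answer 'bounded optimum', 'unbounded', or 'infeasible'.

From the feasible point (219/2, 405/2), moving in the direction (-5, -9) keeps every constraint satisfied while Z increases without bound.

unbounded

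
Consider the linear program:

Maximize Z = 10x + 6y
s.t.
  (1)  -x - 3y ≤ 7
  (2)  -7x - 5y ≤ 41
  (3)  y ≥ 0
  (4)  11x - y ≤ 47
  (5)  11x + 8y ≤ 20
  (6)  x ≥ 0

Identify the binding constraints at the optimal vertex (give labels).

Corner points and Z = 10x + 6y:
  (20/11, 0) → Z = 200/11
  (0, 0) → Z = 0
  (0, 5/2) → Z = 15

The maximum is at (20/11, 0). Substituting into each constraint, equality holds for (3) and (5); the remaining constraints have slack.

(3) and (5)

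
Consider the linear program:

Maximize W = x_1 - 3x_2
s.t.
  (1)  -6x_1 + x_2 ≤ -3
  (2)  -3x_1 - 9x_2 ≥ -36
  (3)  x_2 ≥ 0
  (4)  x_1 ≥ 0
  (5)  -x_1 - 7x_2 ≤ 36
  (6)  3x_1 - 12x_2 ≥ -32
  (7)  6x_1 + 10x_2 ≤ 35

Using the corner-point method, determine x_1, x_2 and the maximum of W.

x_1 = 35/6, x_2 = 0, maximum W = 35/6

Feasible corners and W = x_1 - 3x_2:
  (1/2, 0) → W = 1/2
  (65/66, 32/11) → W = -511/66
  (35/6, 0) → W = 35/6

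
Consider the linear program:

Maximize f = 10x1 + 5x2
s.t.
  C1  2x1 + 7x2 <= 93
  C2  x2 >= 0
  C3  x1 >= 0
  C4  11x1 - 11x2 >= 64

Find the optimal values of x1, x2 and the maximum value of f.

x1 = 93/2, x2 = 0, maximum f = 465

Corner points and f = 10x1 + 5x2:
  (93/2, 0) → f = 465
  (1471/99, 895/99) → f = 6395/33
  (64/11, 0) → f = 640/11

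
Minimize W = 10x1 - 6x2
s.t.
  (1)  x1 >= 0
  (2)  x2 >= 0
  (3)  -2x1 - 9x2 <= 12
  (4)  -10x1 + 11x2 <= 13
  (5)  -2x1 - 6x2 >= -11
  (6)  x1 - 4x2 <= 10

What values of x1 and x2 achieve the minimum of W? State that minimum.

x1 = 0, x2 = 13/11, minimum W = -78/11

Corner points and W = 10x1 - 6x2:
  (0, 0) → W = 0
  (0, 13/11) → W = -78/11
  (11/2, 0) → W = 55
  (43/82, 68/41) → W = -193/41

The binding constraints are x1 = 0 and -10x1 + 11x2 = 13.
Solving simultaneously gives x1 = 0, x2 = 13/11.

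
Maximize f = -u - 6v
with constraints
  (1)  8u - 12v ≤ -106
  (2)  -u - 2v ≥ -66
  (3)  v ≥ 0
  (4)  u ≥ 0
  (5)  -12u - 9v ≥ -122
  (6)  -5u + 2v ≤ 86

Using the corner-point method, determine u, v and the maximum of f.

u = 0, v = 53/6, maximum f = -53

Vertices and f = -u - 6v:
  (0, 53/6) → f = -53
  (85/36, 281/27) → f = -2333/36
  (0, 122/9) → f = -244/3

At the optimal vertex, 8u - 12v = -106 and u = 0.
Solving simultaneously gives u = 0, v = 53/6.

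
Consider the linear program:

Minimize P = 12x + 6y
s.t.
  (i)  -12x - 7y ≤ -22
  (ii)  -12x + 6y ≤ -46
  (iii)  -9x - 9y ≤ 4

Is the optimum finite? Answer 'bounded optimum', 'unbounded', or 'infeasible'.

Feasible corners and P = 12x + 6y:
  (227/78, -24/13) → P = 310/13
  (226/45, -82/15) → P = 412/15
The feasible region has finitely many vertices and no improving ray; the minimum is 310/13 at (227/78, -24/13).

bounded optimum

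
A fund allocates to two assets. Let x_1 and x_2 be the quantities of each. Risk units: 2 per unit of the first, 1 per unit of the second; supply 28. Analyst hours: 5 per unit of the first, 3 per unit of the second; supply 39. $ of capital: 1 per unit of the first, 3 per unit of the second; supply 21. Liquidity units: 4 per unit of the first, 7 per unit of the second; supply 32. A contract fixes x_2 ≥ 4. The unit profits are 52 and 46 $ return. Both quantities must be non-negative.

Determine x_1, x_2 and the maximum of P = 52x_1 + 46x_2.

Corner points and P = 52x_1 + 46x_2:
  (0, 32/7) → P = 1472/7
  (0, 4) → P = 184
  (1, 4) → P = 236

x_1 = 1, x_2 = 4, maximum P = 236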